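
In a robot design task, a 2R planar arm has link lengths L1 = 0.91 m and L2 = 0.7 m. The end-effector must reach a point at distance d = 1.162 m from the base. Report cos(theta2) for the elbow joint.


cos(th2) = (d^2 - L1^2 - L2^2)/(2*L1*L2) = (1.162^2 - 0.91^2 - 0.7^2)/(2*0.91*0.7) = 0.0252

0.0252


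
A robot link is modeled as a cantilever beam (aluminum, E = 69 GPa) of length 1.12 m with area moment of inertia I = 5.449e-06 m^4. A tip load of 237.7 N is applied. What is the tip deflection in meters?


delta = F*L^3/(3*E*I) = 237.7*1.12^3/(3*6.900e+10*5.449e-06)
      = 333.9513856/1127943 = 2.9607e-04

2.9607e-04 m


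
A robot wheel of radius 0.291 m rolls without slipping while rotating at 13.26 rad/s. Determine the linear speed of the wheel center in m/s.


v = omega * r = 13.26 * 0.291 = 3.8587

3.8587 m/s


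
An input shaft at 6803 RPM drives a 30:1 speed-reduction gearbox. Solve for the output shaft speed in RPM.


omega_out = omega_in / N = 6803 / 30 = 226.7667

226.7667 RPM


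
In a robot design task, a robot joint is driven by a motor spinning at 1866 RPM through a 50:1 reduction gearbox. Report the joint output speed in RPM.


omega_joint = omega_motor / N = 1866 / 50 = 37.3200

37.3200 RPM


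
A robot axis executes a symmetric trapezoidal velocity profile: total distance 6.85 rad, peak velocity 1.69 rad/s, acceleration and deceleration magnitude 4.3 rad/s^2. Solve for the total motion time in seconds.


t_acc = v/a = 1.69/4.3 = 0.393023 s
d_acc = v^2/(2a) = 0.332105 rad (each ramp)
d_cruise = 6.85 - 2*0.332105 = 6.185790 rad
t_cruise = 6.185790/1.69 = 3.660231 s
t_total = 2*0.393023 + 3.660231 = 4.4463

4.4463 s


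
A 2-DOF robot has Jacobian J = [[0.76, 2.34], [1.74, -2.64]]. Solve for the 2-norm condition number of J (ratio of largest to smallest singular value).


JJ^T eigenvalues: trace(JJ^T) = 16.0504, det(JJ^T) = det(J)^2 = 36.94208400
s_max^2 = (16.0504 + sqrt(109.84700416))/2 = 13.26559608
s_min^2 = (16.0504 - sqrt(109.84700416))/2 = 2.78480392
kappa = s_max/s_min = sqrt(13.26559608/2.78480392) = 2.1826

2.1826


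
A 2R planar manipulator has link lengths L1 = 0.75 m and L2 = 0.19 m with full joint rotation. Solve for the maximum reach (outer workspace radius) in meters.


r_max = L1 + L2 = 0.75 + 0.19 = 0.9400

0.9400 m


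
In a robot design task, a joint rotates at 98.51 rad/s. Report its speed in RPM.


RPM = 98.51 * 60/(2*pi) = 940.7012

940.7012 RPM


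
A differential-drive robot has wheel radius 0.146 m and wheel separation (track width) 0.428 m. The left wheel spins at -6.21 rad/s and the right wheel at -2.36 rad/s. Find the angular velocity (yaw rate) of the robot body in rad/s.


omega = r*(wR - wL)/L = 0.146*(-2.36 - (-6.21))/0.428 = 1.3133

1.3133 rad/s


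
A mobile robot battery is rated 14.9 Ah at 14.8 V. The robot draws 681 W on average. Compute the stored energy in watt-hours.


E = capacity * V = 14.9*14.8 = 220.5200

220.5200 Wh


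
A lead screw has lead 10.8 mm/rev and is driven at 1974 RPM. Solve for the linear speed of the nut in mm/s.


v = lead * (RPM/60) = 10.8*1974/60 = 355.3200

355.3200 mm/s


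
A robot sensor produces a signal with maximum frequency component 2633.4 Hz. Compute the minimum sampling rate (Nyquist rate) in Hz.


f_s,min = 2*f_max = 2*2633.4 = 5266.8000

5266.8000 Hz


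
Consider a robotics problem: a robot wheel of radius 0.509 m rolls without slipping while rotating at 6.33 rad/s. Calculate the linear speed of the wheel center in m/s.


v = omega * r = 6.33 * 0.509 = 3.2220

3.2220 m/s


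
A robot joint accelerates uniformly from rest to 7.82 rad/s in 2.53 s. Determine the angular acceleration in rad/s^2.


alpha = delta_omega / t = 7.82 / 2.53 = 3.0909

3.0909 rad/s^2


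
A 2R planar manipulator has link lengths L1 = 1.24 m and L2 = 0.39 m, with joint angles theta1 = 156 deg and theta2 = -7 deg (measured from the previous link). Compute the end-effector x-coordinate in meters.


x = L1*cos(th1) + L2*cos(th1+th2) = 1.24*cos(156 deg) + 0.39*cos(149 deg) = -1.4671

-1.4671 m


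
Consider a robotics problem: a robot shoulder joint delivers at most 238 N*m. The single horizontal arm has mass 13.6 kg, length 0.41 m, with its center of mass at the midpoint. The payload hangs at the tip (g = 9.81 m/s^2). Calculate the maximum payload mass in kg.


tau_arm = m_arm*g*(L/2) = 13.6*9.81*0.41/2 = 27.3503 N*m
tau_payload = tau_max - tau_arm = 238 - 27.3503 = 210.6497
m_payload = tau_payload / (g*L) = 210.6497 / (9.81*0.41) = 52.3731

52.3731 kg


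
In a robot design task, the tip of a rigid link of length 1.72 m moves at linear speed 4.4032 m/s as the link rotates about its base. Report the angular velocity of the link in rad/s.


omega = v / L = 4.4032 / 1.72 = 2.5600

2.5600 rad/s


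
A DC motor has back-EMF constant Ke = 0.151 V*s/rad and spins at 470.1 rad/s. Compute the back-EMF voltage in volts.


V_emf = Ke * omega = 0.151*470.1 = 70.9851

70.9851 V


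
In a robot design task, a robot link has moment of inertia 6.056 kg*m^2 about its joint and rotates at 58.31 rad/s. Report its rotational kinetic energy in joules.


KE = (1/2)*I*omega^2 = 0.5*6.056*58.31^2 = 10295.3699

10295.3699 J


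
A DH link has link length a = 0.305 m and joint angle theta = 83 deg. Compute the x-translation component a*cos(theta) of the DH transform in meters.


a*cos(theta) = 0.305*cos(83 deg) = 0.0372

0.0372 m


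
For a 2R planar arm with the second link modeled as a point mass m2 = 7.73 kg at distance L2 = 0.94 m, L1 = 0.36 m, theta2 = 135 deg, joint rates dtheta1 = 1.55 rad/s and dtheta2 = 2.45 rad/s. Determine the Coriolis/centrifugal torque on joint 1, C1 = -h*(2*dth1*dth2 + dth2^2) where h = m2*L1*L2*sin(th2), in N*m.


h = m2*L1*L2*sin(th2) = 7.73*0.36*0.94*sin(135 deg) = 1.849673
C1 = -h*(2*1.55*2.45 + 2.45^2) = -1.849673*13.5975 = -25.1509

-25.1509 N*m


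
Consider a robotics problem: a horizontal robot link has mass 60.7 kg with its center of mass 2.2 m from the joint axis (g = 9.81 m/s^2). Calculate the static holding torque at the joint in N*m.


tau = m*g*L = 60.7 * 9.81 * 2.2 = 1310.0274

1310.0274 N*m


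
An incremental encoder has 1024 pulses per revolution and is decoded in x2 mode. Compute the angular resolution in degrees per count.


resolution = 360 / (PPR * 2) = 360 / 2048 = 0.1758

0.1758 degrees


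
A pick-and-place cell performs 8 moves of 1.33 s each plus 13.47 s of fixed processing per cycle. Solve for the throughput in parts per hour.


T_cycle = 8*1.33 + 13.47 = 24.1100 s
rate = 3600/T = 149.3156

149.3156 parts/hour


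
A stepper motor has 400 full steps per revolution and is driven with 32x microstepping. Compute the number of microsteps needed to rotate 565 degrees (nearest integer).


step_size = 360/(400*32) = 360/12800 = 0.028125 deg
n = 565/(360/12800) = 565*12800/360 = 20088.8889 -> 20089

20089 steps


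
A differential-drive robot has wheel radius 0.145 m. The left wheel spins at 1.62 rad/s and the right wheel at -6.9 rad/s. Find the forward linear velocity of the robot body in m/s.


v = r*(wR + wL)/2 = 0.145*(-6.9 + 1.62)/2 = -0.3828

-0.3828 m/s


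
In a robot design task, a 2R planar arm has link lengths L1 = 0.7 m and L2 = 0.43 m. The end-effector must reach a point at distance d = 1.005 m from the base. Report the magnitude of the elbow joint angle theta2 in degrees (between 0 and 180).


cos(th2) = (d^2 - L1^2 - L2^2)/(2*L1*L2) = (1.005^2 - 0.7^2 - 0.43^2)/(2*0.7*0.43) = 0.55668605
th2 = acos(0.55668605) = 56.1731 deg

56.1731 degrees


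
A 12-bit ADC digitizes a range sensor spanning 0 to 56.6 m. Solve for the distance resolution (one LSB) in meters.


res = range / 2^n = 56.6/2^12 = 56.6/4096 = 0.0138

0.0138 m


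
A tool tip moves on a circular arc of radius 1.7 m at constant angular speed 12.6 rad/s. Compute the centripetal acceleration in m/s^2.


a_c = omega^2 * r = 12.6^2 * 1.7 = 269.8920

269.8920 m/s^2


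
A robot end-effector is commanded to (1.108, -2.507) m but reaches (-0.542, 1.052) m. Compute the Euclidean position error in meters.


dx = -0.542 - (1.108) = -1.6500, dy = 1.052 - (-2.507) = 3.5590
err = sqrt(2.722500 + 12.666481) = 3.9229

3.9229 m


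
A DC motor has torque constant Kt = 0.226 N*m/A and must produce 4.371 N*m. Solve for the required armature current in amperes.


I = tau / Kt = 4.371/0.226 = 19.3407

19.3407 A


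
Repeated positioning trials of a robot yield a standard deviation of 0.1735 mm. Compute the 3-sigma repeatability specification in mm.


repeatability = 3*sigma = 3*0.1735 = 0.5205

0.5205 mm


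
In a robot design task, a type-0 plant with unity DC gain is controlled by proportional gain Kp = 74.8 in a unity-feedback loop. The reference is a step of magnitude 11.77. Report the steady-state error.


e_ss = R/(1 + Kp) = 11.77/(1 + 74.8) = 11.77/75.8000 = 0.1553

0.1553


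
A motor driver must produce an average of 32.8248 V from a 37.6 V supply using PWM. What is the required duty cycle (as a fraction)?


D = V_avg/V_supply = 32.8248/37.6 = 0.8730

0.8730


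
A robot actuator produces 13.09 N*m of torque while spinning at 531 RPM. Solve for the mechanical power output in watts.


omega = 531 * 2*pi/60 = 55.606190 rad/s
P = tau * omega = 13.09 * 55.606190 = 727.8850

727.8850 W


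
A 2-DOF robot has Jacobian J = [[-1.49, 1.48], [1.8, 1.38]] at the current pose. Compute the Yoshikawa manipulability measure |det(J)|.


det(J) = -1.49*1.38 - (1.48)*(1.8) = -4.7202
|det(J)| = 4.7202

4.7202


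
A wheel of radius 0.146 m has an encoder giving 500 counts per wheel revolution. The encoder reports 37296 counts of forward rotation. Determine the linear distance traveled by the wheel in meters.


revs = 37296/500 = 74.592000
d = revs * 2*pi*r = 74.592000 * 2*pi*0.146 = 68.4266

68.4266 m


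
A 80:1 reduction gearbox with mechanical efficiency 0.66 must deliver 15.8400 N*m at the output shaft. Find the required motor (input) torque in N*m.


tau_in = tau_out / (N * eta) = 15.8400 / (80 * 0.66) = 0.3000

0.3000 N*m


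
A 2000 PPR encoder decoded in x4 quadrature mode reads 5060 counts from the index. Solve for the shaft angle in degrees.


angle = counts * 360 / (PPR*4) = 5060 * 360 / 8000 = 227.7000

227.7000 degrees


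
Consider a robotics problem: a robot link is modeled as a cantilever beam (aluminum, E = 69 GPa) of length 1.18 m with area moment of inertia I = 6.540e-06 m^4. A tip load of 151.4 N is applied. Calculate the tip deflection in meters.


delta = F*L^3/(3*E*I) = 151.4*1.18^3/(3*6.900e+10*6.540e-06)
      = 248.7550448/1353780 = 1.8375e-04

1.8375e-04 m


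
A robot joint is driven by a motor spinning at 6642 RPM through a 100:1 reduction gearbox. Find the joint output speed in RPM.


omega_joint = omega_motor / N = 6642 / 100 = 66.4200

66.4200 RPM


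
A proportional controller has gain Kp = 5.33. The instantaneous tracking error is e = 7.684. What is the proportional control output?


u_P = Kp * e = 5.33 * 7.684 = 40.9557

40.9557


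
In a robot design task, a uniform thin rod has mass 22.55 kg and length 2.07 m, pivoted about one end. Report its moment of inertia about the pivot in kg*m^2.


I = (1/3)*m*L^2 = (1/3)*22.55*2.07^2 = 32.2082

32.2082 kg*m^2


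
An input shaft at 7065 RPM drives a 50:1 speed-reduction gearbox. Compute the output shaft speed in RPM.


omega_out = omega_in / N = 7065 / 50 = 141.3000

141.3000 RPM


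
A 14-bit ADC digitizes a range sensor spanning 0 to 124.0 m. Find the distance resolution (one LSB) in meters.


res = range / 2^n = 124.0/2^14 = 124.0/16384 = 0.0076

0.0076 m


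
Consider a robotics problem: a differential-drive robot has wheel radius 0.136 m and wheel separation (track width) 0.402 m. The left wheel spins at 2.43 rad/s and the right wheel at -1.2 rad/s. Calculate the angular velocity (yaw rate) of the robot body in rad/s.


omega = r*(wR - wL)/L = 0.136*(-1.2 - (2.43))/0.402 = -1.2281

-1.2281 rad/s


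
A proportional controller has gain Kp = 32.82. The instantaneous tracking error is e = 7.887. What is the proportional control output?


u_P = Kp * e = 32.82 * 7.887 = 258.8513

258.8513


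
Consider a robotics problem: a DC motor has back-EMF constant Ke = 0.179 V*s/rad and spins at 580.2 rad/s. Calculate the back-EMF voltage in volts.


V_emf = Ke * omega = 0.179*580.2 = 103.8558

103.8558 V


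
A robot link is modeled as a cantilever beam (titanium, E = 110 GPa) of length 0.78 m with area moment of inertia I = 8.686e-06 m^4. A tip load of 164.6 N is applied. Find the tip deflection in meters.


delta = F*L^3/(3*E*I) = 164.6*0.78^3/(3*1.100e+11*8.686e-06)
      = 78.1112592/2866380 = 2.7251e-05

2.7251e-05 m


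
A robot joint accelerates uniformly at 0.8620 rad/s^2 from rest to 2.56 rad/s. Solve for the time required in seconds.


t = delta_omega / alpha = 2.56 / 0.8620 = 2.9698

2.9698 s


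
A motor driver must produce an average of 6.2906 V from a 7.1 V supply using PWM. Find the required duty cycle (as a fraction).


D = V_avg/V_supply = 6.2906/7.1 = 0.8860

0.8860


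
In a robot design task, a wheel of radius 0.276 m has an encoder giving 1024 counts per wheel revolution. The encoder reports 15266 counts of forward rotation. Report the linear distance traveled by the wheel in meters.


revs = 15266/1024 = 14.908203
d = revs * 2*pi*r = 14.908203 * 2*pi*0.276 = 25.8532

25.8532 m


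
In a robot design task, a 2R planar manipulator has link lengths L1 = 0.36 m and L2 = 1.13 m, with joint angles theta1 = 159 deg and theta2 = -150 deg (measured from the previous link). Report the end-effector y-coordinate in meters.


y = L1*sin(th1) + L2*sin(th1+th2) = 0.36*sin(159 deg) + 1.13*sin(9 deg) = 0.3058

0.3058 m


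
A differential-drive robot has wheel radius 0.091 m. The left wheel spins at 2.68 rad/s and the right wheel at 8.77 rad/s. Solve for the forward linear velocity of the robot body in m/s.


v = r*(wR + wL)/2 = 0.091*(8.77 + 2.68)/2 = 0.5210

0.5210 m/s


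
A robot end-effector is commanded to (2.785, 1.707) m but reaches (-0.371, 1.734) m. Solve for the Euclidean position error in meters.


dx = -0.371 - (2.785) = -3.1560, dy = 1.734 - (1.707) = 0.0270
err = sqrt(9.960336 + 0.000729) = 3.1561

3.1561 m


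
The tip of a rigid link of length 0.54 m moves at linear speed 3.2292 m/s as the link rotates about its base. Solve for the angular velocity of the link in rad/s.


omega = v / L = 3.2292 / 0.54 = 5.9800

5.9800 rad/s


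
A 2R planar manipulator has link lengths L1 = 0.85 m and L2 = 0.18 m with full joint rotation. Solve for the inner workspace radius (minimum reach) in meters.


r_min = |L1 - L2| = |0.85 - 0.18| = 0.6700

0.6700 m


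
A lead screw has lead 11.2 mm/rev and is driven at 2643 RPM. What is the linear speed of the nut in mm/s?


v = lead * (RPM/60) = 11.2*2643/60 = 493.3600

493.3600 mm/s


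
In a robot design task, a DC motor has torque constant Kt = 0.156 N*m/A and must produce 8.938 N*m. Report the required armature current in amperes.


I = tau / Kt = 8.938/0.156 = 57.2949

57.2949 A


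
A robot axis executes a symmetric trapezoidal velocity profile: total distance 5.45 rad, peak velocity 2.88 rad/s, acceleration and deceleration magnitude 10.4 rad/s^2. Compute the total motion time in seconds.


t_acc = v/a = 2.88/10.4 = 0.276923 s
d_acc = v^2/(2a) = 0.398769 rad (each ramp)
d_cruise = 5.45 - 2*0.398769 = 4.652462 rad
t_cruise = 4.652462/2.88 = 1.615438 s
t_total = 2*0.276923 + 1.615438 = 2.1693

2.1693 s


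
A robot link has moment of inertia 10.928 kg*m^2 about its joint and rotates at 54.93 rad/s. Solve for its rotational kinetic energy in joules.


KE = (1/2)*I*omega^2 = 0.5*10.928*54.93^2 = 16486.5540

16486.5540 J


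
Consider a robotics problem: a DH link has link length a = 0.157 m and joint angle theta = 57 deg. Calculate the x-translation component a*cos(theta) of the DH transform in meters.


a*cos(theta) = 0.157*cos(57 deg) = 0.0855

0.0855 m


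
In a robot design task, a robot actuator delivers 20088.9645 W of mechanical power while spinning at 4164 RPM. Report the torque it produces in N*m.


omega = 4164 * 2*pi/60 = 436.053060 rad/s
tau = P / omega = 20088.9645 / 436.053060 = 46.0700

46.0700 N*m


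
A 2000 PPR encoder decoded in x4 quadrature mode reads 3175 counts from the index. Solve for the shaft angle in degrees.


angle = counts * 360 / (PPR*4) = 3175 * 360 / 8000 = 142.8750

142.8750 degrees


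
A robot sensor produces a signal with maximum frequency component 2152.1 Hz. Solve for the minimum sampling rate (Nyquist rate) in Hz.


f_s,min = 2*f_max = 2*2152.1 = 4304.2000

4304.2000 Hz


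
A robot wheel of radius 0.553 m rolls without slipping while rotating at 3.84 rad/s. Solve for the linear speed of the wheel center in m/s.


v = omega * r = 3.84 * 0.553 = 2.1235

2.1235 m/s


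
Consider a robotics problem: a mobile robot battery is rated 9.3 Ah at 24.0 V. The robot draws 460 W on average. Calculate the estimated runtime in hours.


E = 9.3*24.0 = 223.2000 Wh
t = E/P = 223.2000/460 = 0.4852

0.4852 hours


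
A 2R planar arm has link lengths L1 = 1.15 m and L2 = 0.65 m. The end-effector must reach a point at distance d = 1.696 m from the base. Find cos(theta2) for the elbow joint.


cos(th2) = (d^2 - L1^2 - L2^2)/(2*L1*L2) = (1.696^2 - 1.15^2 - 0.65^2)/(2*1.15*0.65) = 0.7568

0.7568


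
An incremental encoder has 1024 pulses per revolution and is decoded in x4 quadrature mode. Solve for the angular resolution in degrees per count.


resolution = 360 / (PPR * 4) = 360 / 4096 = 0.0879

0.0879 degrees


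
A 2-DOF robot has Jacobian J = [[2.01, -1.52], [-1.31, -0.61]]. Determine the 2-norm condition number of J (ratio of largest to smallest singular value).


JJ^T eigenvalues: trace(JJ^T) = 8.4387, det(JJ^T) = det(J)^2 = 10.35101929
s_max^2 = (8.4387 + sqrt(29.80758053))/2 = 6.94916595
s_min^2 = (8.4387 - sqrt(29.80758053))/2 = 1.48953405
kappa = s_max/s_min = sqrt(6.94916595/1.48953405) = 2.1599

2.1599


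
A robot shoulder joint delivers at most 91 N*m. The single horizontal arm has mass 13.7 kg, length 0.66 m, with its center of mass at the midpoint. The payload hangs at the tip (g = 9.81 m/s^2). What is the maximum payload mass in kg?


tau_arm = m_arm*g*(L/2) = 13.7*9.81*0.66/2 = 44.3510 N*m
tau_payload = tau_max - tau_arm = 91 - 44.3510 = 46.6490
m_payload = tau_payload / (g*L) = 46.6490 / (9.81*0.66) = 7.2049

7.2049 kg


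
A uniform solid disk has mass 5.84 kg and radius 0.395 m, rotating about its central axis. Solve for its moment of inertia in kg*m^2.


I = (1/2)*m*R^2 = 0.5*5.84*0.395^2 = 0.4556

0.4556 kg*m^2


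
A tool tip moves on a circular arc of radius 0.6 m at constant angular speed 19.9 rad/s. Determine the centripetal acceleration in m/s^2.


a_c = omega^2 * r = 19.9^2 * 0.6 = 237.6060

237.6060 m/s^2


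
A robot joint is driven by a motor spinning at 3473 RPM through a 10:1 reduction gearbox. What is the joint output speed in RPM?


omega_joint = omega_motor / N = 3473 / 10 = 347.3000

347.3000 RPM


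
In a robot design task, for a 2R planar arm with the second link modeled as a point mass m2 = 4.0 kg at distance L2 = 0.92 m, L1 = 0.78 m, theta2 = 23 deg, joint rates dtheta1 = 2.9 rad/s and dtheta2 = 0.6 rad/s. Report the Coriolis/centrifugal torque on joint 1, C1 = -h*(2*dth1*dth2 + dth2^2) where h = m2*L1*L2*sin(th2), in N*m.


h = m2*L1*L2*sin(th2) = 4.0*0.78*0.92*sin(23 deg) = 1.121555
C1 = -h*(2*2.9*0.6 + 0.6^2) = -1.121555*3.8400 = -4.3068

-4.3068 N*m


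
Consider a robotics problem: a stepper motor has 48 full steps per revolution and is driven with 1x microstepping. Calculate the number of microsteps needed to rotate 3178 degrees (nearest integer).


step_size = 360/(48*1) = 360/48 = 7.500000 deg
n = 3178/(360/48) = 3178*48/360 = 423.7333 -> 424

424 steps


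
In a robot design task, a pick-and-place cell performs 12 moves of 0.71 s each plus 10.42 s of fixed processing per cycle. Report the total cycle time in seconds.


T = 12*0.71 + 10.42 = 18.9400

18.9400 s


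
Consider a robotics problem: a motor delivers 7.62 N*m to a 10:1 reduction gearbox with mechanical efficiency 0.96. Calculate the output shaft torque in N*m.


tau_out = tau_in * N * eta = 7.62 * 10 * 0.96 = 73.1520

73.1520 N*m


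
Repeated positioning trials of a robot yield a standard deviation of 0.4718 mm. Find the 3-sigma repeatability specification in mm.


repeatability = 3*sigma = 3*0.4718 = 1.4154

1.4154 mm


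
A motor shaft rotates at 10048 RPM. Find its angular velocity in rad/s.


omega = 10048 * 2*pi/60 = 1052.2241

1052.2241 rad/s


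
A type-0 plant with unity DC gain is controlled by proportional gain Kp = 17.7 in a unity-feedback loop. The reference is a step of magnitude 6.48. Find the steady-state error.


e_ss = R/(1 + Kp) = 6.48/(1 + 17.7) = 6.48/18.7000 = 0.3465

0.3465


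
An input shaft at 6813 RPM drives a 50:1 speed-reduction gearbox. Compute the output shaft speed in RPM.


omega_out = omega_in / N = 6813 / 50 = 136.2600

136.2600 RPM


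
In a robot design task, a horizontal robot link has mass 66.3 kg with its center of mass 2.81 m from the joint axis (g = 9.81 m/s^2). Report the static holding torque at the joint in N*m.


tau = m*g*L = 66.3 * 9.81 * 2.81 = 1827.6324

1827.6324 N*m


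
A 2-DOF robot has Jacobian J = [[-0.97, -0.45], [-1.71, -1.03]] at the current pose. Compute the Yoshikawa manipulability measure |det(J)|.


det(J) = -0.97*-1.03 - (-0.45)*(-1.71) = 0.2296
|det(J)| = 0.2296

0.2296


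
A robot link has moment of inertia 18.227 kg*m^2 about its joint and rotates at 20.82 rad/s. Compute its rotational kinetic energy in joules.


KE = (1/2)*I*omega^2 = 0.5*18.227*20.82^2 = 3950.4507

3950.4507 J


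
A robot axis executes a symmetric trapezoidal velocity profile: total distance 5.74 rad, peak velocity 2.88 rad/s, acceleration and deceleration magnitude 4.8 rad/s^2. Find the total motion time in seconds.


t_acc = v/a = 2.88/4.8 = 0.600000 s
d_acc = v^2/(2a) = 0.864000 rad (each ramp)
d_cruise = 5.74 - 2*0.864000 = 4.012000 rad
t_cruise = 4.012000/2.88 = 1.393056 s
t_total = 2*0.600000 + 1.393056 = 2.5931

2.5931 s


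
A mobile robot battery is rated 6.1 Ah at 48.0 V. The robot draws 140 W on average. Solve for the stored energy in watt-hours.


E = capacity * V = 6.1*48.0 = 292.8000

292.8000 Wh


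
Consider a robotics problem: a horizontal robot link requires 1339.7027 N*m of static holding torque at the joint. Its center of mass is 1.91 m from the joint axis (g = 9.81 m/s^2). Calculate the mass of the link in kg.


m = tau / (g*L) = 1339.7027 / (9.81 * 1.91) = 71.5000

71.5000 kg


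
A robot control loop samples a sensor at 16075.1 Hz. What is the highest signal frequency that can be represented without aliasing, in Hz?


f_max = f_s/2 = 16075.1/2 = 8037.5500

8037.5500 Hz


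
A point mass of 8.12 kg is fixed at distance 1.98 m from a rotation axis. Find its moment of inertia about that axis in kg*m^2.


I = m*r^2 = 8.12*1.98^2 = 31.8336

31.8336 kg*m^2


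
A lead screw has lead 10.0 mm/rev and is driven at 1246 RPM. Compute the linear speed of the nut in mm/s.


v = lead * (RPM/60) = 10.0*1246/60 = 207.6667

207.6667 mm/s


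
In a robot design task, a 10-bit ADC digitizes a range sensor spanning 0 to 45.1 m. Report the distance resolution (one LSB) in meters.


res = range / 2^n = 45.1/2^10 = 45.1/1024 = 0.0440

0.0440 m


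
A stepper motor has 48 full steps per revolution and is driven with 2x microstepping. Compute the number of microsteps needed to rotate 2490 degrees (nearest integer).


step_size = 360/(48*2) = 360/96 = 3.750000 deg
n = 2490/(360/96) = 2490*96/360 = 664

664 steps


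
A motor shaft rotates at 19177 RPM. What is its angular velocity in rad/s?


omega = 19177 * 2*pi/60 = 2008.2107

2008.2107 rad/s


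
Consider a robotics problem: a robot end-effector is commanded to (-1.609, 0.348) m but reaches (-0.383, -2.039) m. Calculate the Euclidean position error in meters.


dx = -0.383 - (-1.609) = 1.2260, dy = -2.039 - (0.348) = -2.3870
err = sqrt(1.503076 + 5.697769) = 2.6834

2.6834 m


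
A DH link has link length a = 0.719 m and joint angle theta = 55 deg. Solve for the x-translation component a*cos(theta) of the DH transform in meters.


a*cos(theta) = 0.719*cos(55 deg) = 0.4124

0.4124 m


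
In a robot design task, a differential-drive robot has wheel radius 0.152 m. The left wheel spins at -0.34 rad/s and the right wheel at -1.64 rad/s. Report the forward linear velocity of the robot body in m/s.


v = r*(wR + wL)/2 = 0.152*(-1.64 + -0.34)/2 = -0.1505

-0.1505 m/s


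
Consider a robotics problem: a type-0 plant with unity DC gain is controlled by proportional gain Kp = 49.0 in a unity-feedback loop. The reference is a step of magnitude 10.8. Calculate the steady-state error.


e_ss = R/(1 + Kp) = 10.8/(1 + 49.0) = 10.8/50.0000 = 0.2160

0.2160


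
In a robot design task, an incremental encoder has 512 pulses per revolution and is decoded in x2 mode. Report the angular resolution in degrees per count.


resolution = 360 / (PPR * 2) = 360 / 1024 = 0.3516

0.3516 degrees


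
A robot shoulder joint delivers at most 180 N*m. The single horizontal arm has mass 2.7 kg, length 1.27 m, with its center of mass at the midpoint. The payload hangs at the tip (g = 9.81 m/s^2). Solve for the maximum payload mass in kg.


tau_arm = m_arm*g*(L/2) = 2.7*9.81*1.27/2 = 16.8192 N*m
tau_payload = tau_max - tau_arm = 180 - 16.8192 = 163.1808
m_payload = tau_payload / (g*L) = 163.1808 / (9.81*1.27) = 13.0977

13.0977 kg


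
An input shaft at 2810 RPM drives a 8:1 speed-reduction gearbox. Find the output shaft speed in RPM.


omega_out = omega_in / N = 2810 / 8 = 351.2500

351.2500 RPM


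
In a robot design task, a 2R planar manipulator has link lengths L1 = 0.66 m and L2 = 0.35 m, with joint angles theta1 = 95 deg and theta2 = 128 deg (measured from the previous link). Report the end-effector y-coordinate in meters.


y = L1*sin(th1) + L2*sin(th1+th2) = 0.66*sin(95 deg) + 0.35*sin(223 deg) = 0.4188

0.4188 m


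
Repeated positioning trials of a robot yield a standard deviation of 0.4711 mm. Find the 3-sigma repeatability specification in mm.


repeatability = 3*sigma = 3*0.4711 = 1.4133

1.4133 mm


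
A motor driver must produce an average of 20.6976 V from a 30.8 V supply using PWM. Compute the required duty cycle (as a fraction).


D = V_avg/V_supply = 20.6976/30.8 = 0.6720

0.6720


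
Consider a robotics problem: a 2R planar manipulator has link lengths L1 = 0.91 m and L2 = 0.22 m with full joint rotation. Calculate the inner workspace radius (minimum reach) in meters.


r_min = |L1 - L2| = |0.91 - 0.22| = 0.6900

0.6900 m


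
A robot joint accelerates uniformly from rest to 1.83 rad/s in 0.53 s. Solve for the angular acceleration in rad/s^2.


alpha = delta_omega / t = 1.83 / 0.53 = 3.4528

3.4528 rad/s^2


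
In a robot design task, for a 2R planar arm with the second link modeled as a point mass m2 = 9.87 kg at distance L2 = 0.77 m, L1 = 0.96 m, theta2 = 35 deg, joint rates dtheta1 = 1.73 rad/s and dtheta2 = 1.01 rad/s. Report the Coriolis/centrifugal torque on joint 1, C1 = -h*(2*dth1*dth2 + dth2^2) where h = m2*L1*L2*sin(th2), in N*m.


h = m2*L1*L2*sin(th2) = 9.87*0.96*0.77*sin(35 deg) = 4.184759
C1 = -h*(2*1.73*1.01 + 1.01^2) = -4.184759*4.5147 = -18.8929

-18.8929 N*m


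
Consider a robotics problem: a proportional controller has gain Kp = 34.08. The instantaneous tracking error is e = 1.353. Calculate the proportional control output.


u_P = Kp * e = 34.08 * 1.353 = 46.1102

46.1102


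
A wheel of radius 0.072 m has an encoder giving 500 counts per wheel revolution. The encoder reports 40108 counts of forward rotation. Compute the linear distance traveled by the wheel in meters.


revs = 40108/500 = 80.216000
d = revs * 2*pi*r = 80.216000 * 2*pi*0.072 = 36.2889

36.2889 m


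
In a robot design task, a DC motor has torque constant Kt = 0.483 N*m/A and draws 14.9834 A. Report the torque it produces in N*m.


tau = Kt * I = 0.483*14.9834 = 7.2370

7.2370 N*m


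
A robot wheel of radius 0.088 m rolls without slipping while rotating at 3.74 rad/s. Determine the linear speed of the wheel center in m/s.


v = omega * r = 3.74 * 0.088 = 0.3291

0.3291 m/s


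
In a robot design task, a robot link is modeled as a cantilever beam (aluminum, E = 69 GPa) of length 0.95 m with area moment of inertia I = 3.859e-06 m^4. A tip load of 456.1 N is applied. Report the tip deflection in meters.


delta = F*L^3/(3*E*I) = 456.1*0.95^3/(3*6.900e+10*3.859e-06)
      = 391.0487375/798813 = 4.8954e-04

4.8954e-04 m


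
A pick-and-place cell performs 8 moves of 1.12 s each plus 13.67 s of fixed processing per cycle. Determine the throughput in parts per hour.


T_cycle = 8*1.12 + 13.67 = 22.6300 s
rate = 3600/T = 159.0809

159.0809 parts/hour


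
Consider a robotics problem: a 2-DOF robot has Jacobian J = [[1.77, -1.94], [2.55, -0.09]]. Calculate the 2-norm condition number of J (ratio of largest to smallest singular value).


JJ^T eigenvalues: trace(JJ^T) = 13.4071, det(JJ^T) = det(J)^2 = 22.92207129
s_max^2 = (13.4071 + sqrt(88.06204525))/2 = 11.39561898
s_min^2 = (13.4071 - sqrt(88.06204525))/2 = 2.01148102
kappa = s_max/s_min = sqrt(11.39561898/2.01148102) = 2.3802

2.3802


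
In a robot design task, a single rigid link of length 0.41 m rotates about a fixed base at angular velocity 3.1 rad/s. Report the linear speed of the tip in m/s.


v = L*omega = 0.41 * 3.1 = 1.2710

1.2710 m/s


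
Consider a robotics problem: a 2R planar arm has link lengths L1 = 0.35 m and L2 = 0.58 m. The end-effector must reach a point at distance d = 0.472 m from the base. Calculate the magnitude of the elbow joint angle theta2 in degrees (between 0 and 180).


cos(th2) = (d^2 - L1^2 - L2^2)/(2*L1*L2) = (0.472^2 - 0.35^2 - 0.58^2)/(2*0.35*0.58) = -0.58156650
th2 = acos(-0.58156650) = 125.5608 deg

125.5608 degrees


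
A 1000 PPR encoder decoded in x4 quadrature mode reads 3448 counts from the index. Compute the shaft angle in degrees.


angle = counts * 360 / (PPR*4) = 3448 * 360 / 4000 = 310.3200

310.3200 degrees


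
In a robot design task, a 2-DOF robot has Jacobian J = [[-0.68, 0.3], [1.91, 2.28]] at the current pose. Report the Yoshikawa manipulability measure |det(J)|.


det(J) = -0.68*2.28 - (0.3)*(1.91) = -2.1234
|det(J)| = 2.1234

2.1234


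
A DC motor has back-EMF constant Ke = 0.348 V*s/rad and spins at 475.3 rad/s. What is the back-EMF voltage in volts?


V_emf = Ke * omega = 0.348*475.3 = 165.4044

165.4044 V


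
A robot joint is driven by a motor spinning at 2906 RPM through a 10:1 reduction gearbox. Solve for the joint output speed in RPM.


omega_joint = omega_motor / N = 2906 / 10 = 290.6000

290.6000 RPM


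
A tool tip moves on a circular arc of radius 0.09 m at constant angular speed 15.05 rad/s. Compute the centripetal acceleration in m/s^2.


a_c = omega^2 * r = 15.05^2 * 0.09 = 20.3852

20.3852 m/s^2


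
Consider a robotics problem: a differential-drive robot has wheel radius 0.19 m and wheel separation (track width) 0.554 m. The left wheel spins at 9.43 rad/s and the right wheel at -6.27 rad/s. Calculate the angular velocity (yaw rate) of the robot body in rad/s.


omega = r*(wR - wL)/L = 0.19*(-6.27 - (9.43))/0.554 = -5.3845

-5.3845 rad/s


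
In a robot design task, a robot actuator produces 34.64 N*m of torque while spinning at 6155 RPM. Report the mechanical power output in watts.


omega = 6155 * 2*pi/60 = 644.550093 rad/s
P = tau * omega = 34.64 * 644.550093 = 22327.2152

22327.2152 W


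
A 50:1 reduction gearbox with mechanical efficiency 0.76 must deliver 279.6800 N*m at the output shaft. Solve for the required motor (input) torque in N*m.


tau_in = tau_out / (N * eta) = 279.6800 / (50 * 0.76) = 7.3600

7.3600 N*m


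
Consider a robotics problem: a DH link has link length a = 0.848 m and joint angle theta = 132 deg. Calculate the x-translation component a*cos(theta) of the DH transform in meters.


a*cos(theta) = 0.848*cos(132 deg) = -0.5674

-0.5674 m


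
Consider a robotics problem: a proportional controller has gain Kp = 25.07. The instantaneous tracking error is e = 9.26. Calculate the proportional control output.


u_P = Kp * e = 25.07 * 9.26 = 232.1482

232.1482


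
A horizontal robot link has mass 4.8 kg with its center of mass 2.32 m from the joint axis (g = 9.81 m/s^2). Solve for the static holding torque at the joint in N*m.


tau = m*g*L = 4.8 * 9.81 * 2.32 = 109.2442

109.2442 N*m


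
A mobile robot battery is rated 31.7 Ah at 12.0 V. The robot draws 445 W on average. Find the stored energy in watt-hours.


E = capacity * V = 31.7*12.0 = 380.4000

380.4000 Wh


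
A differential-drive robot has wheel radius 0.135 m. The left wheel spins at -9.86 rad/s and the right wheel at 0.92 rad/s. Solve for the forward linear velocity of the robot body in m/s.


v = r*(wR + wL)/2 = 0.135*(0.92 + -9.86)/2 = -0.6035

-0.6035 m/s


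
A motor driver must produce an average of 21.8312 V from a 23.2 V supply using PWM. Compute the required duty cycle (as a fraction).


D = V_avg/V_supply = 21.8312/23.2 = 0.9410

0.9410


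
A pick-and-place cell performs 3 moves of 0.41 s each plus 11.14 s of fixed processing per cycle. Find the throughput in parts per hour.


T_cycle = 3*0.41 + 11.14 = 12.3700 s
rate = 3600/T = 291.0267

291.0267 parts/hour


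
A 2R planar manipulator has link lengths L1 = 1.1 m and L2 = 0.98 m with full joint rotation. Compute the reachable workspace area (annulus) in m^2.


r_max = L1 + L2 = 2.0800, r_min = |L1 - L2| = 0.1200
A = pi*(r_max^2 - r_min^2) = pi*(4.3264 - 0.0144) = 13.5465

13.5465 m^2


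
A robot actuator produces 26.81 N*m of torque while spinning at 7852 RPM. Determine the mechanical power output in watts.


omega = 7852 * 2*pi/60 = 822.259517 rad/s
P = tau * omega = 26.81 * 822.259517 = 22044.7777

22044.7777 W


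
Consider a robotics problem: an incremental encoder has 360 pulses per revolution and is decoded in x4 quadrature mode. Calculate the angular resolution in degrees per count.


resolution = 360 / (PPR * 4) = 360 / 1440 = 0.2500

0.2500 degrees


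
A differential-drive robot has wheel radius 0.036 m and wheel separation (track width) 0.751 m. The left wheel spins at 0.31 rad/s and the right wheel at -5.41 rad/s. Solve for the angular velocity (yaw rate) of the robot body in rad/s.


omega = r*(wR - wL)/L = 0.036*(-5.41 - (0.31))/0.751 = -0.2742

-0.2742 rad/s


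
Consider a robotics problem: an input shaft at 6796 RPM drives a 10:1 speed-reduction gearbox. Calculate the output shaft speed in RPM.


omega_out = omega_in / N = 6796 / 10 = 679.6000

679.6000 RPM


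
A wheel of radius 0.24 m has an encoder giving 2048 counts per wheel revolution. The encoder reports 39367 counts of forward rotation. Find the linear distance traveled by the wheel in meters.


revs = 39367/2048 = 19.222168
d = revs * 2*pi*r = 19.222168 * 2*pi*0.24 = 28.9863

28.9863 m


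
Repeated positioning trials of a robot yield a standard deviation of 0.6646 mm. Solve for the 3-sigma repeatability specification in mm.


repeatability = 3*sigma = 3*0.6646 = 1.9938

1.9938 mm


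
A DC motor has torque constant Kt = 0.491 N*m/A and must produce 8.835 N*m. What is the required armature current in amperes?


I = tau / Kt = 8.835/0.491 = 17.9939

17.9939 A


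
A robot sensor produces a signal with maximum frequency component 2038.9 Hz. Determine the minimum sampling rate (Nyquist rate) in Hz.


f_s,min = 2*f_max = 2*2038.9 = 4077.8000

4077.8000 Hz


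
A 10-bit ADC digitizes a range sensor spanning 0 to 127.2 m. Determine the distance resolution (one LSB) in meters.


res = range / 2^n = 127.2/2^10 = 127.2/1024 = 0.1242

0.1242 m


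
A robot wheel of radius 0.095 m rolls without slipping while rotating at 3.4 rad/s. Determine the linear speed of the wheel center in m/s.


v = omega * r = 3.4 * 0.095 = 0.3230

0.3230 m/s


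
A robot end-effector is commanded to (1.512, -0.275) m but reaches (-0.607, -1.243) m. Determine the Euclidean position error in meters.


dx = -0.607 - (1.512) = -2.1190, dy = -1.243 - (-0.275) = -0.9680
err = sqrt(4.490161 + 0.937024) = 2.3296

2.3296 m


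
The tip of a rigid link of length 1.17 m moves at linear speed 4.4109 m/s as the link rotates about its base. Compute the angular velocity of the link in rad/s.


omega = v / L = 4.4109 / 1.17 = 3.7700

3.7700 rad/s


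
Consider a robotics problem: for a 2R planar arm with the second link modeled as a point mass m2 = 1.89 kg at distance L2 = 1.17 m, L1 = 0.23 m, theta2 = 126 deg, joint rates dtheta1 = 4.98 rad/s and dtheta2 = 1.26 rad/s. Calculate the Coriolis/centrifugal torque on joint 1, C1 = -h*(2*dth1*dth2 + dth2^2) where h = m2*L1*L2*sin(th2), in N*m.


h = m2*L1*L2*sin(th2) = 1.89*0.23*1.17*sin(126 deg) = 0.411465
C1 = -h*(2*4.98*1.26 + 1.26^2) = -0.411465*14.1372 = -5.8170

-5.8170 N*m


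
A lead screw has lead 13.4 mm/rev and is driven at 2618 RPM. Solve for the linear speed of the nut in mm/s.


v = lead * (RPM/60) = 13.4*2618/60 = 584.6867

584.6867 mm/s


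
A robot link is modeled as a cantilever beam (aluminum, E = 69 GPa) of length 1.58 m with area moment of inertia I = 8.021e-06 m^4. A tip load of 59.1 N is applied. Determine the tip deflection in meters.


delta = F*L^3/(3*E*I) = 59.1*1.58^3/(3*6.900e+10*8.021e-06)
      = 233.1088392/1660347 = 1.4040e-04

1.4040e-04 m


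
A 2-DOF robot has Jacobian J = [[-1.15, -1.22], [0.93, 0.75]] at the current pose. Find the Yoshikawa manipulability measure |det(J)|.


det(J) = -1.15*0.75 - (-1.22)*(0.93) = 0.2721
|det(J)| = 0.2721

0.2721


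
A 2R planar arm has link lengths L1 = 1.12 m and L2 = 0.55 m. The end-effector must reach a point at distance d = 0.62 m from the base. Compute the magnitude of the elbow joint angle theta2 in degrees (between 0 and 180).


cos(th2) = (d^2 - L1^2 - L2^2)/(2*L1*L2) = (0.62^2 - 1.12^2 - 0.55^2)/(2*1.12*0.55) = -0.95170455
th2 = acos(-0.95170455) = 162.1205 deg

162.1205 degrees


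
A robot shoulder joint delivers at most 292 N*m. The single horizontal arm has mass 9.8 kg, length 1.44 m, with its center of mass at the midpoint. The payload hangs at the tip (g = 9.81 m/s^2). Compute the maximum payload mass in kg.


tau_arm = m_arm*g*(L/2) = 9.8*9.81*1.44/2 = 69.2194 N*m
tau_payload = tau_max - tau_arm = 292 - 69.2194 = 222.7806
m_payload = tau_payload / (g*L) = 222.7806 / (9.81*1.44) = 15.7705

15.7705 kg


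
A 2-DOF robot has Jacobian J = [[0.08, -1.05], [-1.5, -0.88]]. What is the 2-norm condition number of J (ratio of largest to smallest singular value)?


JJ^T eigenvalues: trace(JJ^T) = 4.1333, det(JJ^T) = det(J)^2 = 2.70734116
s_max^2 = (4.1333 + sqrt(6.25480425))/2 = 3.31713033
s_min^2 = (4.1333 - sqrt(6.25480425))/2 = 0.81616967
kappa = s_max/s_min = sqrt(3.31713033/0.81616967) = 2.0160

2.0160


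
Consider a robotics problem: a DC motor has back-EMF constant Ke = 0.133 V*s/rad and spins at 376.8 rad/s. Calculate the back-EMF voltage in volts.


V_emf = Ke * omega = 0.133*376.8 = 50.1144

50.1144 V


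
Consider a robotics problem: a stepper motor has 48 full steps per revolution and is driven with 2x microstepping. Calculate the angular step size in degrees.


step = 360/(48*2) = 360/96 = 3.7500

3.7500 degrees
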